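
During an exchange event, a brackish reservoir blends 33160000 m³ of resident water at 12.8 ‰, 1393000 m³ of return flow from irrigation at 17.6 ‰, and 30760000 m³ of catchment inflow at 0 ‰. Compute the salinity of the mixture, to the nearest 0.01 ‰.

6.87 ‰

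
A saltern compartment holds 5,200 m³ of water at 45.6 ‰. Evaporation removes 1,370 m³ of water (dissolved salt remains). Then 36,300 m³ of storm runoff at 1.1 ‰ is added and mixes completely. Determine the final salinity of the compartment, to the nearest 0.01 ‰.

6.90 ‰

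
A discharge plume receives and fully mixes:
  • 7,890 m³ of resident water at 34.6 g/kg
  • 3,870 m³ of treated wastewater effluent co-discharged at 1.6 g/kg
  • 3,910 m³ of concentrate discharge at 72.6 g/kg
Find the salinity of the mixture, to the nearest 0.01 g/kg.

Conserving salt mass:
salt = 7,890×34.6 + 3,870×1.6 + 3,910×72.6 = 272,994 + 6,192 + 283,866 = 563,052
volume = 7,890 + 3,870 + 3,910 = 15,670 m³
S = 563,052 / 15,670 = 35.9318 g/kg

35.93 g/kg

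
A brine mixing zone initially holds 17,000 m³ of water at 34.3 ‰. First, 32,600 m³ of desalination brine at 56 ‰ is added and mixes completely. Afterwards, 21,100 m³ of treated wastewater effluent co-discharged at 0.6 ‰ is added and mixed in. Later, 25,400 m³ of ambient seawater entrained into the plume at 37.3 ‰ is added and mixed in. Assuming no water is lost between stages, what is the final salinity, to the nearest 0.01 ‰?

35.05 ‰

By conservation of dissolved salt,
Initial salt = 17,000×34.3 = 583,100
After stage 1: salt = 583,100 + 32,600×56 = 2,408,700; volume = 49,600 m³; S = 48.563 ‰
After stage 2: salt = 2,408,700 + 21,100×0.6 = 2,421,360; volume = 70,700 m³; S = 34.248 ‰
After stage 3: salt = 2,421,360 + 25,400×37.3 = 3,368,780; volume = 96,100 m³
S = 3,368,780 / 96,100 = 35.0549 ‰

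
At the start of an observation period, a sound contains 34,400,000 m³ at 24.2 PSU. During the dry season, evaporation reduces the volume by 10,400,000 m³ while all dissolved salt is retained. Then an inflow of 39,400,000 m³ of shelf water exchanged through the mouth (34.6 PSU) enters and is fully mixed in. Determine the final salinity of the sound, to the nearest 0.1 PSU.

After evaporation: salt = 34,400,000×24.2 = 832,480,000; volume = 34,400,000 − 10,400,000 = 24,000,000 m³
After mixing: salt = 832,480,000 + 39,400,000×34.6 = 2,195,720,000; volume = 24,000,000 + 39,400,000 = 63,400,000 m³
S = 2,195,720,000 / 63,400,000 = 34.6328 PSU

34.6 PSU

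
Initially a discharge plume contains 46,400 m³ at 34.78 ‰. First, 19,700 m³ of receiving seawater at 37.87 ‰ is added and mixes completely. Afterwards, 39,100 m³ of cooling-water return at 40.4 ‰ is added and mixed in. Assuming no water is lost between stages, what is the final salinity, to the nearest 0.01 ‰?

Mass of salt is conserved:
Initial salt = 46,400×34.78 = 1,613,792
After stage 1: salt = 1,613,792 + 19,700×37.87 = 2,359,831; volume = 66,100 m³; S = 35.701 ‰
After stage 2: salt = 2,359,831 + 39,100×40.4 = 3,939,471; volume = 105,200 m³
S = 3,939,471 / 105,200 = 37.4474 ‰

37.45 ‰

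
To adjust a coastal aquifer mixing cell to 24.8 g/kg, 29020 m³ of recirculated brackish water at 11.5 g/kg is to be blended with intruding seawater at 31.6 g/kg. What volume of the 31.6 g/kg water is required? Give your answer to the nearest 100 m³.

Salt balance: 29,020×11.5 + V×31.6 = (29,020+V)×24.8
333,730 + 31.6V = 719,696 + 24.8V
385,966 = 6.8V
V = 56,759.71 m³

56800 m³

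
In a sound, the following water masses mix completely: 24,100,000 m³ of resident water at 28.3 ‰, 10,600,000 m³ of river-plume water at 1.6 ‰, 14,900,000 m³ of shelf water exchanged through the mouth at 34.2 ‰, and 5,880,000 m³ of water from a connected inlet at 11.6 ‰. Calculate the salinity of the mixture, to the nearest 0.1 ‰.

23.0 ‰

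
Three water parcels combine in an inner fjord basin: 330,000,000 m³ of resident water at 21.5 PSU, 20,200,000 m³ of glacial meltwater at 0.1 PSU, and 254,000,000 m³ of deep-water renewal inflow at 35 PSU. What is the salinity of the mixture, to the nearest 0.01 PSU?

26.46 PSU

Mass of salt is conserved:
salt = 330,000,000×21.5 + 20,200,000×0.1 + 254,000,000×35 = 7,095,000,000 + 2,020,000 + 8,890,000,000 = 15,987,020,000
volume = 330,000,000 + 20,200,000 + 254,000,000 = 604,200,000 m³
S = 15,987,020,000 / 604,200,000 = 26.4598 PSU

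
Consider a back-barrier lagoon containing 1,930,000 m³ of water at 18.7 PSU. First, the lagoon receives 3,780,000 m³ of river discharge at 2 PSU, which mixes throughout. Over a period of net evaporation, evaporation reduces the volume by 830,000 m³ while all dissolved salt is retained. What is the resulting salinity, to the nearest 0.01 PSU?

After mixing: salt = 1,930,000×18.7 + 3,780,000×2 = 43,651,000; volume = 5,710,000 m³
After evaporation: salt unchanged = 43,651,000; volume = 5,710,000 − 830,000 = 4,880,000 m³
S = 43,651,000 / 4,880,000 = 8.9449 PSU

8.94 PSU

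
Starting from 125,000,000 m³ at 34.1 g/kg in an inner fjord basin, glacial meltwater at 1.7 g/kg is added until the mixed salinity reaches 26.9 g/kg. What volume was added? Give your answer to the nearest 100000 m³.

35700000 m³

Salt balance: 125,000,000×34.1 + V×1.7 = (125,000,000+V)×26.9
4,262,500,000 + 1.7V = 3,362,500,000 + 26.9V
900,000,000 = 25.2V
V = 35,714,285.71 m³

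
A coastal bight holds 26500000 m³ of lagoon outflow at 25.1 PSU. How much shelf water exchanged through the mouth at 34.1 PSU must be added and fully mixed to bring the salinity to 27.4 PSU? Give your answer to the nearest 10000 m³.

9100000 m³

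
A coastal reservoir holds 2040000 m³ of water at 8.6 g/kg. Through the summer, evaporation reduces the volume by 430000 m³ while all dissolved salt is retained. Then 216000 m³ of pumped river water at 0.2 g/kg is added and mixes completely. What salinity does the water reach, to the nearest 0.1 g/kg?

9.6 g/kg

After evaporation: salt = 2,040,000×8.6 = 17,544,000; volume = 2,040,000 − 430,000 = 1,610,000 m³
After mixing: salt = 17,544,000 + 216,000×0.2 = 17,587,200; volume = 1,610,000 + 216,000 = 1,826,000 m³
S = 17,587,200 / 1,826,000 = 9.6315 g/kg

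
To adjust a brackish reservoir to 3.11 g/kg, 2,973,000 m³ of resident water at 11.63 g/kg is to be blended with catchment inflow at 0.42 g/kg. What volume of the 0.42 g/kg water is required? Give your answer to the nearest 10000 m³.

9420000 m³

Salt balance: 2,973,000×11.63 + V×0.42 = (2,973,000+V)×3.11
34,575,990 + 0.42V = 9,246,030 + 3.11V
25,329,960 = 2.69V
V = 9,416,342.01 m³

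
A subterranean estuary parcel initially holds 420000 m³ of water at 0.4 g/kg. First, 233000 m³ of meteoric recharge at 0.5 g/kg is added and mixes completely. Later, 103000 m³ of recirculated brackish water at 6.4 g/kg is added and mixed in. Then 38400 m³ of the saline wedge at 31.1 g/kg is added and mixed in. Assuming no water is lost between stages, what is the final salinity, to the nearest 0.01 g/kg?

Mass of salt is conserved:
Initial salt = 420,000×0.4 = 168,000
After stage 1: salt = 168,000 + 233,000×0.5 = 284,500; volume = 653,000 m³; S = 0.436 g/kg
After stage 2: salt = 284,500 + 103,000×6.4 = 943,700; volume = 756,000 m³; S = 1.248 g/kg
After stage 3: salt = 943,700 + 38,400×31.1 = 2,137,940; volume = 794,400 m³
S = 2,137,940 / 794,400 = 2.6913 g/kg

2.69 g/kg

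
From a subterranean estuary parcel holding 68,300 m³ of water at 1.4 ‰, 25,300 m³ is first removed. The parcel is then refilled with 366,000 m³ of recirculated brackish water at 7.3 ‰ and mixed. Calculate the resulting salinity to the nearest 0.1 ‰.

Remaining after removal: 43,000 m³ at 1.4 ‰ (salt = 60,200)
After addition: salt = 60,200 + 366,000×7.3 = 2,732,000; volume = 409,000 m³
S = 2,732,000 / 409,000 = 6.6797 ‰

6.7 ‰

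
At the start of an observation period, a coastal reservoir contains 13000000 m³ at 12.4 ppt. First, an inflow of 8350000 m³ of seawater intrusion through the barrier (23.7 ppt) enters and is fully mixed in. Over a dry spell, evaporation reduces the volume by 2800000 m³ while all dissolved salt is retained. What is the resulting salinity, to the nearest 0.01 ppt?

19.36 ppt

After mixing: salt = 13,000,000×12.4 + 8,350,000×23.7 = 359,095,000; volume = 21,350,000 m³
After evaporation: salt unchanged = 359,095,000; volume = 21,350,000 − 2,800,000 = 18,550,000 m³
S = 359,095,000 / 18,550,000 = 19.3582 ppt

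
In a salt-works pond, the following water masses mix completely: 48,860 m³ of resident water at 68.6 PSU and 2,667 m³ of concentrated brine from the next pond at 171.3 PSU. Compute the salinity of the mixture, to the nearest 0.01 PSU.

Mass of salt is conserved:
salt = 48,860×68.6 + 2,667×171.3 = 3,351,796 + 456,857.1 = 3,808,653.1
volume = 48,860 + 2,667 = 51,527 m³
S = 3,808,653.1 / 51,527 = 73.9157 PSU

73.92 PSU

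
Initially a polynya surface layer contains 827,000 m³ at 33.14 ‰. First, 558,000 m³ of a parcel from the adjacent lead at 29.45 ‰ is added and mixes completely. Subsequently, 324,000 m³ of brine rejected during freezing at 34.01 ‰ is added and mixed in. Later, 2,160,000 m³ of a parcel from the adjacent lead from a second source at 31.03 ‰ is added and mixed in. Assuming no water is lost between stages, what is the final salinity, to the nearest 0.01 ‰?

31.50 ‰

By conservation of dissolved salt,
Initial salt = 827,000×33.14 = 27,406,780
After stage 1: salt = 27,406,780 + 558,000×29.45 = 43,839,880; volume = 1,385,000 m³; S = 31.653 ‰
After stage 2: salt = 43,839,880 + 324,000×34.01 = 54,859,120; volume = 1,709,000 m³; S = 32.1 ‰
After stage 3: salt = 54,859,120 + 2,160,000×31.03 = 121,883,920; volume = 3,869,000 m³
S = 121,883,920 / 3,869,000 = 31.5027 ‰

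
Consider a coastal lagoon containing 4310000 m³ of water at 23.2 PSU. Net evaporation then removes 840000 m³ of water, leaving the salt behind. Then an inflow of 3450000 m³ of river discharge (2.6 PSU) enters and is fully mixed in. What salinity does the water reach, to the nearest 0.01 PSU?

15.75 PSU

After evaporation: salt = 4,310,000×23.2 = 99,992,000; volume = 4,310,000 − 840,000 = 3,470,000 m³
After mixing: salt = 99,992,000 + 3,450,000×2.6 = 108,962,000; volume = 3,470,000 + 3,450,000 = 6,920,000 m³
S = 108,962,000 / 6,920,000 = 15.746 PSU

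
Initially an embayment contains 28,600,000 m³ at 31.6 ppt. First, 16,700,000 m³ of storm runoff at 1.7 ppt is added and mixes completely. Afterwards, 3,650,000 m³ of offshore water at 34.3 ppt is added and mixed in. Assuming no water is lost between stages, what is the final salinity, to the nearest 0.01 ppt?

21.60 ppt

By conservation of dissolved salt,
Initial salt = 28,600,000×31.6 = 903,760,000
After stage 1: salt = 903,760,000 + 16,700,000×1.7 = 932,150,000; volume = 45,300,000 m³; S = 20.577 ppt
After stage 2: salt = 932,150,000 + 3,650,000×34.3 = 1,057,345,000; volume = 48,950,000 m³
S = 1,057,345,000 / 48,950,000 = 21.6005 ppt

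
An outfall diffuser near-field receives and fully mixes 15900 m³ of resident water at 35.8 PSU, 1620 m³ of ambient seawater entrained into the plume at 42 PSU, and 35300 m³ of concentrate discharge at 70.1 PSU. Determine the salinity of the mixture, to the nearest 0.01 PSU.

Conserving salt mass:
salt = 15,900×35.8 + 1,620×42 + 35,300×70.1 = 569,220 + 68,040 + 2,474,530 = 3,111,790
volume = 15,900 + 1,620 + 35,300 = 52,820 m³
S = 3,111,790 / 52,820 = 58.9131 PSU

58.91 PSU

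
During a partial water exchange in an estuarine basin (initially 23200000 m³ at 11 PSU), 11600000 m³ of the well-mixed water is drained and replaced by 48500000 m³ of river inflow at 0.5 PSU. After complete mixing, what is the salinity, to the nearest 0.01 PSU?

Remaining after removal: 11,600,000 m³ at 11 PSU (salt = 127,600,000)
After addition: salt = 127,600,000 + 48,500,000×0.5 = 151,850,000; volume = 60,100,000 m³
S = 151,850,000 / 60,100,000 = 2.5266 PSU

2.53 PSU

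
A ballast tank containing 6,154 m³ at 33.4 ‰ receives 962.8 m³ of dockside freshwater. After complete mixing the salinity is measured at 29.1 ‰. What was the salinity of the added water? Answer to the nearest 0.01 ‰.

1.62 ‰

Salt balance: 6,154×33.4 + 962.8×S = 7,116.8×29.1
205,543.6 + 962.8·S = 207,098.88
S = (207,098.88 − 205,543.6) / 962.8 = 1.6154 ‰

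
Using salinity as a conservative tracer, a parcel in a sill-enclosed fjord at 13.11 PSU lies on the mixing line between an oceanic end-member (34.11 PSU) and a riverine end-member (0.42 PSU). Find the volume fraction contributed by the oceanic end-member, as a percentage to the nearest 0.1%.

37.7%

Let g be the oceanic fraction. Salt balance per unit volume:
g×34.11 + (1−g)×0.42 = 13.11
g = (13.11 − 0.42) / (34.11 − 0.42) = 12.69/33.69 = 0.3767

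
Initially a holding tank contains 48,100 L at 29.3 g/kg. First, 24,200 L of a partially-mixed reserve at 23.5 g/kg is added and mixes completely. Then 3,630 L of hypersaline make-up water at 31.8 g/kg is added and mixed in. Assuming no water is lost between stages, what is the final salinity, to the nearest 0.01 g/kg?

Conserving salt mass:
Initial salt = 48,100×29.3 = 1,409,330
After stage 1: salt = 1,409,330 + 24,200×23.5 = 1,978,030; volume = 72,300 L; S = 27.359 g/kg
After stage 2: salt = 1,978,030 + 3,630×31.8 = 2,093,464; volume = 75,930 L
S = 2,093,464 / 75,930 = 27.571 g/kg

27.57 g/kg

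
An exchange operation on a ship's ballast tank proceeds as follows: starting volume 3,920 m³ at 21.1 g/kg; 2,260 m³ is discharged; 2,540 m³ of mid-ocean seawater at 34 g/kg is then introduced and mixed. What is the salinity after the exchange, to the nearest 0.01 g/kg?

28.90 g/kg

Remaining after removal: 1,660 m³ at 21.1 g/kg (salt = 35,026)
After addition: salt = 35,026 + 2,540×34 = 121,386; volume = 4,200 m³
S = 121,386 / 4,200 = 28.9014 g/kg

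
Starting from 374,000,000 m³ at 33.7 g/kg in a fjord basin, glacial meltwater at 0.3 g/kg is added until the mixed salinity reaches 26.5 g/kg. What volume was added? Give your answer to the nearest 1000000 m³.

Salt balance: 374,000,000×33.7 + V×0.3 = (374,000,000+V)×26.5
12,603,800,000 + 0.3V = 9,911,000,000 + 26.5V
2,692,800,000 = 26.2V
V = 102,778,625.95 m³

103000000 m³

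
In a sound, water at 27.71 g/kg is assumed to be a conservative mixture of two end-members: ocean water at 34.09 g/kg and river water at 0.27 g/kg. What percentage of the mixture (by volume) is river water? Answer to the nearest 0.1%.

Let f be the freshwater fraction. Salt balance per unit volume:
f×0.27 + (1−f)×34.09 = 27.71
f = (34.09 − 27.71) / (34.09 − 0.27) = 6.38/33.82 = 0.1886

18.9%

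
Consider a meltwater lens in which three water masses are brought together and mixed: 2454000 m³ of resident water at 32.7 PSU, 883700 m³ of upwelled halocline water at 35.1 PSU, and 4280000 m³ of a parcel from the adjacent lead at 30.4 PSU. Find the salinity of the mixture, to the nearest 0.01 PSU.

31.69 PSU

Mass of salt is conserved:
salt = 2,454,000×32.7 + 883,700×35.1 + 4,280,000×30.4 = 80,245,800 + 31,017,870 + 130,112,000 = 241,375,670
volume = 2,454,000 + 883,700 + 4,280,000 = 7,617,700 m³
S = 241,375,670 / 7,617,700 = 31.6862 PSU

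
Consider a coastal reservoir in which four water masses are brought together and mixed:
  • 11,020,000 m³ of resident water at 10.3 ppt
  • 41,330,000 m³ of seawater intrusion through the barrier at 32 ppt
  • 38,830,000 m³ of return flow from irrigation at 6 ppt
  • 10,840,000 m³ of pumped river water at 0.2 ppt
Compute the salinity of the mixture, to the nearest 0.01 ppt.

Mass of salt is conserved:
salt = 11,020,000×10.3 + 41,330,000×32 + 38,830,000×6 + 10,840,000×0.2 = 113,506,000 + 1,322,560,000 + 232,980,000 + 2,168,000 = 1,671,214,000
volume = 11,020,000 + 41,330,000 + 38,830,000 + 10,840,000 = 102,020,000 m³
S = 1,671,214,000 / 102,020,000 = 16.3812 ppt

16.38 ppt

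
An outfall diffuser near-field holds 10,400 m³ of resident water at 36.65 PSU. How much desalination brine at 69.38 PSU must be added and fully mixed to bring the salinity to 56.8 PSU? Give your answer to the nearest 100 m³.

16700 m³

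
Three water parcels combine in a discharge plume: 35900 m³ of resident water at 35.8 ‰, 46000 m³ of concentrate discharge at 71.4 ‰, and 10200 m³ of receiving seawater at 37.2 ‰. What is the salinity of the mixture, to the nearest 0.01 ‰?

53.74 ‰

By conservation of dissolved salt,
salt = 35,900×35.8 + 46,000×71.4 + 10,200×37.2 = 1,285,220 + 3,284,400 + 379,440 = 4,949,060
volume = 35,900 + 46,000 + 10,200 = 92,100 m³
S = 4,949,060 / 92,100 = 53.7357 ‰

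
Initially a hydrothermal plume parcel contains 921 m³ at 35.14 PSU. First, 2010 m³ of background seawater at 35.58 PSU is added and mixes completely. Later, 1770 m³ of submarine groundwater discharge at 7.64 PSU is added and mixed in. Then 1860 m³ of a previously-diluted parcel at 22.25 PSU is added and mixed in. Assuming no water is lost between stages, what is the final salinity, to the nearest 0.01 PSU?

24.20 PSU

Mass of salt is conserved:
Initial salt = 921×35.14 = 32,363.94
After stage 1: salt = 32,363.94 + 2,010×35.58 = 103,879.74; volume = 2,931 m³; S = 35.442 PSU
After stage 2: salt = 103,879.74 + 1,770×7.64 = 117,402.54; volume = 4,701 m³; S = 24.974 PSU
After stage 3: salt = 117,402.54 + 1,860×22.25 = 158,787.54; volume = 6,561 m³
S = 158,787.54 / 6,561 = 24.2017 PSU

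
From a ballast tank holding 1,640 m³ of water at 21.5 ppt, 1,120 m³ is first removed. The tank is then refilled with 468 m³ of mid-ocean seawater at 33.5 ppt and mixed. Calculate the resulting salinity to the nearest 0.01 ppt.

27.18 ppt

Remaining after removal: 520 m³ at 21.5 ppt (salt = 11,180)
After addition: salt = 11,180 + 468×33.5 = 26,858; volume = 988 m³
S = 26,858 / 988 = 27.1842 ppt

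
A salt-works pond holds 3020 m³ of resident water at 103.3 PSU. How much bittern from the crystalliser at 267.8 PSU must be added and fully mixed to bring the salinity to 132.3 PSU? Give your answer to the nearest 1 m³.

Salt balance: 3,020×103.3 + V×267.8 = (3,020+V)×132.3
311,966 + 267.8V = 399,546 + 132.3V
87,580 = 135.5V
V = 646.35 m³

646 m³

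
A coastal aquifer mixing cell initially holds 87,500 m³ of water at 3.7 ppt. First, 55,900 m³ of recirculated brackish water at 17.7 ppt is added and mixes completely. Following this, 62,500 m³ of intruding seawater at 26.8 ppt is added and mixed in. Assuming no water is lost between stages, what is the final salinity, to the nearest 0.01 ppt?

14.51 ppt

Salt balance:
Initial salt = 87,500×3.7 = 323,750
After stage 1: salt = 323,750 + 55,900×17.7 = 1,313,180; volume = 143,400 m³; S = 9.157 ppt
After stage 2: salt = 1,313,180 + 62,500×26.8 = 2,988,180; volume = 205,900 m³
S = 2,988,180 / 205,900 = 14.5128 ppt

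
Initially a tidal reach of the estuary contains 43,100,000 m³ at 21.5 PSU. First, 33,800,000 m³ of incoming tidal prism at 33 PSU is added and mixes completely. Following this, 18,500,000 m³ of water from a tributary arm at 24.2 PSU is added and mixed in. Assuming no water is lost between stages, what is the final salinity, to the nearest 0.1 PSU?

26.1 PSU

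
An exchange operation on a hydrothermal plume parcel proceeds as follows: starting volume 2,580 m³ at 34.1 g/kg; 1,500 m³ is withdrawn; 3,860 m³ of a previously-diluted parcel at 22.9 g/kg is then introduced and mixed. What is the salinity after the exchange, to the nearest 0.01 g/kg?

Remaining after removal: 1,080 m³ at 34.1 g/kg (salt = 36,828)
After addition: salt = 36,828 + 3,860×22.9 = 125,222; volume = 4,940 m³
S = 125,222 / 4,940 = 25.3486 g/kg

25.35 g/kg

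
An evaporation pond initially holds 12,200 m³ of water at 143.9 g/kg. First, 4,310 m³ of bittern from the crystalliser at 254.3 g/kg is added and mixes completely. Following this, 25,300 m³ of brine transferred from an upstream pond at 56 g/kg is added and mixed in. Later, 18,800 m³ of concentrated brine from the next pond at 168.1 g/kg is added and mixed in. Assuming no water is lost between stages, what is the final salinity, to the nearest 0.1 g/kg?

122.6 g/kg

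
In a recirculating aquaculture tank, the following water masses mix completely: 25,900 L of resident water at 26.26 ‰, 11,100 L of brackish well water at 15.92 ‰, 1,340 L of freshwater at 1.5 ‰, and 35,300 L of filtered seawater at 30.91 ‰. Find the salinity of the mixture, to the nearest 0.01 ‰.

Salt balance:
salt = 25,900×26.26 + 11,100×15.92 + 1,340×1.5 + 35,300×30.91 = 680,134 + 176,712 + 2,010 + 1,091,123 = 1,949,979
volume = 25,900 + 11,100 + 1,340 + 35,300 = 73,640 L
S = 1,949,979 / 73,640 = 26.4799 ‰

26.48 ‰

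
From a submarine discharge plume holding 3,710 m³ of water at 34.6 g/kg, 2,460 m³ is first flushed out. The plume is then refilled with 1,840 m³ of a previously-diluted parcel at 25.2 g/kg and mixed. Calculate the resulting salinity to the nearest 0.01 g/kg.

29.00 g/kg

Remaining after removal: 1,250 m³ at 34.6 g/kg (salt = 43,250)
After addition: salt = 43,250 + 1,840×25.2 = 89,618; volume = 3,090 m³
S = 89,618 / 3,090 = 29.0026 g/kg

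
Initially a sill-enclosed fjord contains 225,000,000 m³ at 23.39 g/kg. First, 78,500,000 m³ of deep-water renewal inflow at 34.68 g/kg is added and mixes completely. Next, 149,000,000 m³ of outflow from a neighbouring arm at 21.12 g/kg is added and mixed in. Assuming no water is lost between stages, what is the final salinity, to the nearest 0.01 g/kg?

Mass of salt is conserved:
Initial salt = 225,000,000×23.39 = 5,262,750,000
After stage 1: salt = 5,262,750,000 + 78,500,000×34.68 = 7,985,130,000; volume = 303,500,000 m³; S = 26.31 g/kg
After stage 2: salt = 7,985,130,000 + 149,000,000×21.12 = 11,132,010,000; volume = 452,500,000 m³
S = 11,132,010,000 / 452,500,000 = 24.6011 g/kg

24.60 g/kg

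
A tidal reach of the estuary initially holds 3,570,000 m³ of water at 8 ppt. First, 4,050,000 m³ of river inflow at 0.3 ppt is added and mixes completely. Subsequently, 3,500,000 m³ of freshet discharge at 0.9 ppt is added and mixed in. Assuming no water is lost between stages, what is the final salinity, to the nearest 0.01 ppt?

2.96 ppt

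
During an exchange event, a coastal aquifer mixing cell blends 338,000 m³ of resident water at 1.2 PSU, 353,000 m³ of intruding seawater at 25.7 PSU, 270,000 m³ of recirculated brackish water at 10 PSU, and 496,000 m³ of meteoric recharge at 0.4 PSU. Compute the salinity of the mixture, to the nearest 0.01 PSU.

8.49 PSU

Total salt / total volume:
salt = 338,000×1.2 + 353,000×25.7 + 270,000×10 + 496,000×0.4 = 405,600 + 9,072,100 + 2,700,000 + 198,400 = 12,376,100
volume = 338,000 + 353,000 + 270,000 + 496,000 = 1,457,000 m³
S = 12,376,100 / 1,457,000 = 8.4942 PSU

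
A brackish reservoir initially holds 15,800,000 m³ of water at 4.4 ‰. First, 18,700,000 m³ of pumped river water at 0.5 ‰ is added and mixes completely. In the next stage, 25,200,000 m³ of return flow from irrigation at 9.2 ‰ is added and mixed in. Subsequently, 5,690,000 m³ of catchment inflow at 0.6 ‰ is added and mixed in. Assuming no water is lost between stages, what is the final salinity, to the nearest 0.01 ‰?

Total salt / total volume:
Initial salt = 15,800,000×4.4 = 69,520,000
After stage 1: salt = 69,520,000 + 18,700,000×0.5 = 78,870,000; volume = 34,500,000 m³; S = 2.286 ‰
After stage 2: salt = 78,870,000 + 25,200,000×9.2 = 310,710,000; volume = 59,700,000 m³; S = 5.205 ‰
After stage 3: salt = 310,710,000 + 5,690,000×0.6 = 314,124,000; volume = 65,390,000 m³
S = 314,124,000 / 65,390,000 = 4.8039 ‰

4.80 ‰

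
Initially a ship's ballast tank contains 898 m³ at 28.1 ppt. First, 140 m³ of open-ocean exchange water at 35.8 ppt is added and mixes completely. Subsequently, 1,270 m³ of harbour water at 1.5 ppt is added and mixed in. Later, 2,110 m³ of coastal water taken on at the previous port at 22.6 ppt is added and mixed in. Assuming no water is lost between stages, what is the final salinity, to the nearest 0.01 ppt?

18.07 ppt

By conservation of dissolved salt,
Initial salt = 898×28.1 = 25,233.8
After stage 1: salt = 25,233.8 + 140×35.8 = 30,245.8; volume = 1,038 m³; S = 29.139 ppt
After stage 2: salt = 30,245.8 + 1,270×1.5 = 32,150.8; volume = 2,308 m³; S = 13.93 ppt
After stage 3: salt = 32,150.8 + 2,110×22.6 = 79,836.8; volume = 4,418 m³
S = 79,836.8 / 4,418 = 18.0708 ppt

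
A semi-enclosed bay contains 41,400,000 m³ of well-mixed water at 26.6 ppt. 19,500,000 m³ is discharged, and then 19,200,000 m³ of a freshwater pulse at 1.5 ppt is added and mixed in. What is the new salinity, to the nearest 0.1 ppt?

14.9 ppt

Remaining after removal: 21,900,000 m³ at 26.6 ppt (salt = 582,540,000)
After addition: salt = 582,540,000 + 19,200,000×1.5 = 611,340,000; volume = 41,100,000 m³
S = 611,340,000 / 41,100,000 = 14.8745 ppt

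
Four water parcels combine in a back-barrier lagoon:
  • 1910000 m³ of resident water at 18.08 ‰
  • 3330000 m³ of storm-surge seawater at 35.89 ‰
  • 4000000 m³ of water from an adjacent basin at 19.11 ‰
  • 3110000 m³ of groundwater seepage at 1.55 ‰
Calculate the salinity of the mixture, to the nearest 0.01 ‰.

Total salt / total volume:
salt = 1,910,000×18.08 + 3,330,000×35.89 + 4,000,000×19.11 + 3,110,000×1.55 = 34,532,800 + 119,513,700 + 76,440,000 + 4,820,500 = 235,307,000
volume = 1,910,000 + 3,330,000 + 4,000,000 + 3,110,000 = 12,350,000 m³
S = 235,307,000 / 12,350,000 = 19.0532 ‰

19.05 ‰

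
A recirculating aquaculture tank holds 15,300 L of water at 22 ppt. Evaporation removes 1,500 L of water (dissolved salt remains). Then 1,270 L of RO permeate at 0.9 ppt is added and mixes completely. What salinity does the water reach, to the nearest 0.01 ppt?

After evaporation: salt = 15,300×22 = 336,600; volume = 15,300 − 1,500 = 13,800 L
After mixing: salt = 336,600 + 1,270×0.9 = 337,743; volume = 13,800 + 1,270 = 15,070 L
S = 337,743 / 15,070 = 22.4116 ppt

22.41 ppt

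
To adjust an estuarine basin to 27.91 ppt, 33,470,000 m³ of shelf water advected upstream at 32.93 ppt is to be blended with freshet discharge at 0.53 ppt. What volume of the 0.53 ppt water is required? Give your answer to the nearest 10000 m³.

Salt balance: 33,470,000×32.93 + V×0.53 = (33,470,000+V)×27.91
1,102,167,100 + 0.53V = 934,147,700 + 27.91V
168,019,400 = 27.38V
V = 6,136,574.14 m³

6140000 m³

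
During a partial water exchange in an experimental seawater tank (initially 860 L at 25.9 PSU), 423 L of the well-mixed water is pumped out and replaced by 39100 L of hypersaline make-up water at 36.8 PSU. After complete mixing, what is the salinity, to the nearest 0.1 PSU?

36.7 PSU

Remaining after removal: 437 L at 25.9 PSU (salt = 11,318.3)
After addition: salt = 11,318.3 + 39,100×36.8 = 1,450,198.3; volume = 39,537 L
S = 1,450,198.3 / 39,537 = 36.6795 PSU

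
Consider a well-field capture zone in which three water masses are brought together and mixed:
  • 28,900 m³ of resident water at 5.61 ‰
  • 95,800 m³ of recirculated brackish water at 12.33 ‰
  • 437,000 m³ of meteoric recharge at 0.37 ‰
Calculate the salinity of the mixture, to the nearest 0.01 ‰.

Total salt / total volume:
salt = 28,900×5.61 + 95,800×12.33 + 437,000×0.37 = 162,129 + 1,181,214 + 161,690 = 1,505,033
volume = 28,900 + 95,800 + 437,000 = 561,700 m³
S = 1,505,033 / 561,700 = 2.6794 ‰

2.68 ‰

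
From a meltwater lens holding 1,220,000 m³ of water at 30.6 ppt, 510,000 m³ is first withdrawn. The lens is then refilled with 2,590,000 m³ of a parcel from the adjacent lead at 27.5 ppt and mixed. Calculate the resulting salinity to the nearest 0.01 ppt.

Remaining after removal: 710,000 m³ at 30.6 ppt (salt = 21,726,000)
After addition: salt = 21,726,000 + 2,590,000×27.5 = 92,951,000; volume = 3,300,000 m³
S = 92,951,000 / 3,300,000 = 28.167 ppt

28.17 ppt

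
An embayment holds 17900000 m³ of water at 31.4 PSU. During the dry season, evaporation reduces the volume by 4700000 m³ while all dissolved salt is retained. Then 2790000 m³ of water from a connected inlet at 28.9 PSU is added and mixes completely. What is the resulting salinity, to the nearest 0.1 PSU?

After evaporation: salt = 17,900,000×31.4 = 562,060,000; volume = 17,900,000 − 4,700,000 = 13,200,000 m³
After mixing: salt = 562,060,000 + 2,790,000×28.9 = 642,691,000; volume = 13,200,000 + 2,790,000 = 15,990,000 m³
S = 642,691,000 / 15,990,000 = 40.1933 PSU

40.2 PSU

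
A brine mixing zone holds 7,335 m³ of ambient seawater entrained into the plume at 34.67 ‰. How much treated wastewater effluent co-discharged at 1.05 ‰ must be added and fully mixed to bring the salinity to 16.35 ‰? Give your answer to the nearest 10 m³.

8780 m³

Salt balance: 7,335×34.67 + V×1.05 = (7,335+V)×16.35
254,304.45 + 1.05V = 119,927.25 + 16.35V
134,377.2 = 15.3V
V = 8,782.82 m³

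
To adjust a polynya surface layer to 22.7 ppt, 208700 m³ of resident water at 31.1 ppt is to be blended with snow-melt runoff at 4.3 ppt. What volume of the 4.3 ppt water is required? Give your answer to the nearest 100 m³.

Salt balance: 208,700×31.1 + V×4.3 = (208,700+V)×22.7
6,490,570 + 4.3V = 4,737,490 + 22.7V
1,753,080 = 18.4V
V = 95,276.09 m³

95300 m³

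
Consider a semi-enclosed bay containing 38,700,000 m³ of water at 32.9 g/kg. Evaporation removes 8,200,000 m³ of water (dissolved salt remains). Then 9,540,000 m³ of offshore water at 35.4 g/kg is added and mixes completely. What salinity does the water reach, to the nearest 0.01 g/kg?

40.23 g/kg

After evaporation: salt = 38,700,000×32.9 = 1,273,230,000; volume = 38,700,000 − 8,200,000 = 30,500,000 m³
After mixing: salt = 1,273,230,000 + 9,540,000×35.4 = 1,610,946,000; volume = 30,500,000 + 9,540,000 = 40,040,000 m³
S = 1,610,946,000 / 40,040,000 = 40.2334 g/kg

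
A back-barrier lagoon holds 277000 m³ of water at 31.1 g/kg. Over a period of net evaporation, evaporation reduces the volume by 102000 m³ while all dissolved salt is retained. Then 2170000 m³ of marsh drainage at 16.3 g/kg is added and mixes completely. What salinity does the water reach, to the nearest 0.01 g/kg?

18.76 g/kg

After evaporation: salt = 277,000×31.1 = 8,614,700; volume = 277,000 − 102,000 = 175,000 m³
After mixing: salt = 8,614,700 + 2,170,000×16.3 = 43,985,700; volume = 175,000 + 2,170,000 = 2,345,000 m³
S = 43,985,700 / 2,345,000 = 18.7572 g/kg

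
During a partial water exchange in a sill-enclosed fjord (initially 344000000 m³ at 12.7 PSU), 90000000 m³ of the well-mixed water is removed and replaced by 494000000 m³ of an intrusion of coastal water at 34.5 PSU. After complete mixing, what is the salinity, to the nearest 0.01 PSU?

Remaining after removal: 254,000,000 m³ at 12.7 PSU (salt = 3,225,800,000)
After addition: salt = 3,225,800,000 + 494,000,000×34.5 = 20,268,800,000; volume = 748,000,000 m³
S = 20,268,800,000 / 748,000,000 = 27.0973 PSU

27.10 PSU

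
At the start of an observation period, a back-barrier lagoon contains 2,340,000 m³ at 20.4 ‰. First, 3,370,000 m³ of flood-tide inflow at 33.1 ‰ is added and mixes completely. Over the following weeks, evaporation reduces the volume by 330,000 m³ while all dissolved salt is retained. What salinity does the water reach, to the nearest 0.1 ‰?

After mixing: salt = 2,340,000×20.4 + 3,370,000×33.1 = 159,283,000; volume = 5,710,000 m³
After evaporation: salt unchanged = 159,283,000; volume = 5,710,000 − 330,000 = 5,380,000 m³
S = 159,283,000 / 5,380,000 = 29.6065 ‰

29.6 ‰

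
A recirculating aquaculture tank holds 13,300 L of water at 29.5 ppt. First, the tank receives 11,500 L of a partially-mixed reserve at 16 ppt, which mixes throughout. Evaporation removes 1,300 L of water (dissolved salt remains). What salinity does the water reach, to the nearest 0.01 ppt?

24.53 ppt

After mixing: salt = 13,300×29.5 + 11,500×16 = 576,350; volume = 24,800 L
After evaporation: salt unchanged = 576,350; volume = 24,800 − 1,300 = 23,500 L
S = 576,350 / 23,500 = 24.5255 ppt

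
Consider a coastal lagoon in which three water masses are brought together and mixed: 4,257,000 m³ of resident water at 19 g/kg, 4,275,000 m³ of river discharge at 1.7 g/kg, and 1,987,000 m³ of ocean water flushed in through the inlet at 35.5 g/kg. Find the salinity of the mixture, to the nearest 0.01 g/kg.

15.09 g/kg

Conserving salt mass:
salt = 4,257,000×19 + 4,275,000×1.7 + 1,987,000×35.5 = 80,883,000 + 7,267,500 + 70,538,500 = 158,689,000
volume = 4,257,000 + 4,275,000 + 1,987,000 = 10,519,000 m³
S = 158,689,000 / 10,519,000 = 15.0859 g/kg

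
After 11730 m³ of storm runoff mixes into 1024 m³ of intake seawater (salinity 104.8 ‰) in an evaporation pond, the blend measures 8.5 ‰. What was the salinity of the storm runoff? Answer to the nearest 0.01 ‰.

0.09 ‰

Salt balance: 1,024×104.8 + 11,730×S = 12,754×8.5
107,315.2 + 11,730·S = 108,409
S = (108,409 − 107,315.2) / 11,730 = 0.0932 ‰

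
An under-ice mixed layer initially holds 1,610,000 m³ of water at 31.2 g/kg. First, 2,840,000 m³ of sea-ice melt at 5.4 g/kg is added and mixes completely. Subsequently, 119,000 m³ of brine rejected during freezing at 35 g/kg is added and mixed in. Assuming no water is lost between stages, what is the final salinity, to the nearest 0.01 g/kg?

15.26 g/kg

Weighted by volume,
Initial salt = 1,610,000×31.2 = 50,232,000
After stage 1: salt = 50,232,000 + 2,840,000×5.4 = 65,568,000; volume = 4,450,000 m³; S = 14.734 g/kg
After stage 2: salt = 65,568,000 + 119,000×35 = 69,733,000; volume = 4,569,000 m³
S = 69,733,000 / 4,569,000 = 15.2622 g/kg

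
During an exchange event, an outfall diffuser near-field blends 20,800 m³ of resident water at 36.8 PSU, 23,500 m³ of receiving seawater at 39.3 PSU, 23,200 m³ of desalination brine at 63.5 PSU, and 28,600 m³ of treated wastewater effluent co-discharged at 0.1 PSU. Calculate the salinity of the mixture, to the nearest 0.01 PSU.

Conserving salt mass:
salt = 20,800×36.8 + 23,500×39.3 + 23,200×63.5 + 28,600×0.1 = 765,440 + 923,550 + 1,473,200 + 2,860 = 3,165,050
volume = 20,800 + 23,500 + 23,200 + 28,600 = 96,100 m³
S = 3,165,050 / 96,100 = 32.935 PSU

32.93 PSU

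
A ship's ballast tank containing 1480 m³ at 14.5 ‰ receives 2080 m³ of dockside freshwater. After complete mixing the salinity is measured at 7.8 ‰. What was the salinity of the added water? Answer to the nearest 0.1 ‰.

Salt balance: 1,480×14.5 + 2,080×S = 3,560×7.8
21,460 + 2,080·S = 27,768
S = (27,768 − 21,460) / 2,080 = 3.0327 ‰

3.0 ‰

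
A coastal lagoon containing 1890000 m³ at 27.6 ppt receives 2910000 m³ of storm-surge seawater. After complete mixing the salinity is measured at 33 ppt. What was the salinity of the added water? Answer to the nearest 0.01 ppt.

36.51 ppt

Salt balance: 1,890,000×27.6 + 2,910,000×S = 4,800,000×33
52,164,000 + 2,910,000·S = 158,400,000
S = (158,400,000 − 52,164,000) / 2,910,000 = 36.5072 ppt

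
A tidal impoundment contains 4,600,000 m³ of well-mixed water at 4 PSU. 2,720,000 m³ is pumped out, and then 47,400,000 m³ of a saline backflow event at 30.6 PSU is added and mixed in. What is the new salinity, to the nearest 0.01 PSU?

29.59 PSU

Remaining after removal: 1,880,000 m³ at 4 PSU (salt = 7,520,000)
After addition: salt = 7,520,000 + 47,400,000×30.6 = 1,457,960,000; volume = 49,280,000 m³
S = 1,457,960,000 / 49,280,000 = 29.5852 PSU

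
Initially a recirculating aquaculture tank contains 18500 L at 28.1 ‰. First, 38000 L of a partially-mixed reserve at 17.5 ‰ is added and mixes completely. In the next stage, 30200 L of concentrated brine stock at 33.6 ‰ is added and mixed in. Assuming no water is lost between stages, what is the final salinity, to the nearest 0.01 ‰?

Conserving salt mass:
Initial salt = 18,500×28.1 = 519,850
After stage 1: salt = 519,850 + 38,000×17.5 = 1,184,850; volume = 56,500 L; S = 20.971 ‰
After stage 2: salt = 1,184,850 + 30,200×33.6 = 2,199,570; volume = 86,700 L
S = 2,199,570 / 86,700 = 25.3699 ‰

25.37 ‰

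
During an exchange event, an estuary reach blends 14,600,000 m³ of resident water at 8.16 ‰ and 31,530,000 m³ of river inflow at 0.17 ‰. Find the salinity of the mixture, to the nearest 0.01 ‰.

Total salt / total volume:
salt = 14,600,000×8.16 + 31,530,000×0.17 = 119,136,000 + 5,360,100 = 124,496,100
volume = 14,600,000 + 31,530,000 = 46,130,000 m³
S = 124,496,100 / 46,130,000 = 2.6988 ‰

2.70 ‰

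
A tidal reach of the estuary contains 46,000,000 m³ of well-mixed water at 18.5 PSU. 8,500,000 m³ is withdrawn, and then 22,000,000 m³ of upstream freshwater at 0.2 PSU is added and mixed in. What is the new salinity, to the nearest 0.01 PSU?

11.73 PSU

Remaining after removal: 37,500,000 m³ at 18.5 PSU (salt = 693,750,000)
After addition: salt = 693,750,000 + 22,000,000×0.2 = 698,150,000; volume = 59,500,000 m³
S = 698,150,000 / 59,500,000 = 11.7336 PSU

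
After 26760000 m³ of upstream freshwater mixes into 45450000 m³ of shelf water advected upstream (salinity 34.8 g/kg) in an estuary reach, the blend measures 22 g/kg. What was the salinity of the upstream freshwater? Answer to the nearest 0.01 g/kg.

0.26 g/kg

Salt balance: 45,450,000×34.8 + 26,760,000×S = 72,210,000×22
1,581,660,000 + 26,760,000·S = 1,588,620,000
S = (1,588,620,000 − 1,581,660,000) / 26,760,000 = 0.2601 g/kg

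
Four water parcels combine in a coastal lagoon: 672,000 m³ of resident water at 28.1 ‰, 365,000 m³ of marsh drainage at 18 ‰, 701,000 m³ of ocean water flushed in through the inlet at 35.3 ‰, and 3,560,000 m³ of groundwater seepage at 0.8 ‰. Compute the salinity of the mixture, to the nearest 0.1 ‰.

Total salt / total volume:
salt = 672,000×28.1 + 365,000×18 + 701,000×35.3 + 3,560,000×0.8 = 18,883,200 + 6,570,000 + 24,745,300 + 2,848,000 = 53,046,500
volume = 672,000 + 365,000 + 701,000 + 3,560,000 = 5,298,000 m³
S = 53,046,500 / 5,298,000 = 10.013 ‰

10.0 ‰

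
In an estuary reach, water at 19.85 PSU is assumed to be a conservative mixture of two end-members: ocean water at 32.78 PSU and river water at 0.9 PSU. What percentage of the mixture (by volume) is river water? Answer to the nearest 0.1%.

40.6%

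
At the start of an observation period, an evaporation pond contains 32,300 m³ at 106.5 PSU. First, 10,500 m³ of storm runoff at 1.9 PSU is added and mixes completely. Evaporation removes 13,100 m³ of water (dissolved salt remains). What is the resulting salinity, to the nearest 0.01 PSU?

After mixing: salt = 32,300×106.5 + 10,500×1.9 = 3,459,900; volume = 42,800 m³
After evaporation: salt unchanged = 3,459,900; volume = 42,800 − 13,100 = 29,700 m³
S = 3,459,900 / 29,700 = 116.4949 PSU

116.49 PSU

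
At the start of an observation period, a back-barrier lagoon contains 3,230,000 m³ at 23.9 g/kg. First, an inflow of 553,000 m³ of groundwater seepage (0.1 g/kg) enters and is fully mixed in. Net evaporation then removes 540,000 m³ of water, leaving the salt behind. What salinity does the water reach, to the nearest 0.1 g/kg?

After mixing: salt = 3,230,000×23.9 + 553,000×0.1 = 77,252,300; volume = 3,783,000 m³
After evaporation: salt unchanged = 77,252,300; volume = 3,783,000 − 540,000 = 3,243,000 m³
S = 77,252,300 / 3,243,000 = 23.8212 g/kg

23.8 g/kg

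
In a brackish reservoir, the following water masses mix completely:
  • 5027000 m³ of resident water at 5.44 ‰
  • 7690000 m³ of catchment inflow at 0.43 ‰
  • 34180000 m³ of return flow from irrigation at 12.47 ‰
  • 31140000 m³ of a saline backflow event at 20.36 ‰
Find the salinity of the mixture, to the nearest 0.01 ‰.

13.98 ‰

Conserving salt mass:
salt = 5,027,000×5.44 + 7,690,000×0.43 + 34,180,000×12.47 + 31,140,000×20.36 = 27,346,880 + 3,306,700 + 426,224,600 + 634,010,400 = 1,090,888,580
volume = 5,027,000 + 7,690,000 + 34,180,000 + 31,140,000 = 78,037,000 m³
S = 1,090,888,580 / 78,037,000 = 13.9791 ‰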